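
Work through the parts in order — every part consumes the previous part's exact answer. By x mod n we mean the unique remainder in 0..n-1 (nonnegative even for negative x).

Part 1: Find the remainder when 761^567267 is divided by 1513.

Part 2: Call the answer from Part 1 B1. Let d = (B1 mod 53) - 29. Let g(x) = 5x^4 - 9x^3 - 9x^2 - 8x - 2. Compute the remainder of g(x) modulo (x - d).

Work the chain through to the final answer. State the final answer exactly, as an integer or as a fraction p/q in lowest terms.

Part 1: squarings mod 1513: 761^1=761, 761^2=1155, 761^4=1072, 761^8=817, 761^16=256, 761^32=477, 761^64=579, 761^128=868, 761^256=1463, 761^512=987, 761^1024=1310, 761^2048=358, 761^4096=1072, 761^8192=817, 761^16384=256, 761^32768=477, 761^65536=579, 761^131072=868, 761^262144=1463, 761^524288=987; 761^567267 = 761^1 * 761^2 * 761^32 * 761^64 * 761^128 * 761^256 * 761^512 * 761^1024 * 761^8192 * 761^32768 * 761^524288 = 633 (mod 1513); answer 633
Part 2: B1 = 633; d = 21; remainder = value at the root: 5*(21)^4 - 9*(21)^3 - 9*(21)^2 - 8*(21)^1 - 2 = (972405) + (-83349) + (-3969) + (-168) + (-2) = 884917; answer 884917

884917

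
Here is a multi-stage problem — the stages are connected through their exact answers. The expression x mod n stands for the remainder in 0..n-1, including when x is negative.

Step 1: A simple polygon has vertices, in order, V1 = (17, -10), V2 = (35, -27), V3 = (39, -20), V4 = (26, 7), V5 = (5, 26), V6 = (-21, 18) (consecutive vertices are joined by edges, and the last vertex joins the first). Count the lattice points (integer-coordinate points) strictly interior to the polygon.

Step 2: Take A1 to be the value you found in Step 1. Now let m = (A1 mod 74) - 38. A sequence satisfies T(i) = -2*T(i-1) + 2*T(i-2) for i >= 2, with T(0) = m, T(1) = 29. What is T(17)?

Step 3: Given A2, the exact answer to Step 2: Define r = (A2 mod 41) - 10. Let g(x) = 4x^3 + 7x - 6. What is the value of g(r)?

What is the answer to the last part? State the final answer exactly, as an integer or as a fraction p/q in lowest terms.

900

Step 1: cross terms: (17*-27 - 35*-10)=-109, (35*-20 - 39*-27)=353, (39*7 - 26*-20)=793, (26*26 - 5*7)=641, (5*18 - -21*26)=636, (-21*-10 - 17*18)=-96; twice the area = |2218| = 2218; area = 1109; boundary points = 1 + 1 + 1 + 1 + 2 + 2 = 8; strictly interior points = area - boundary/2 + 1 = 1106; answer 1106
Step 2: A1 = 1106; m = 32; T(2) = -2*(29) + 2*(32) = 6; iterating: T(2)=6, T(3)=46, T(4)=-80, T(5)=252, T(6)=-664, T(7)=1832, T(8)=-4992, T(9)=13648, T(10)=-37280, T(11)=101856, T(12)=-278272, T(13)=760256, T(14)=-2077056, T(15)=5674624, T(16)=-15503360, T(17)=42355968; answer 42355968
Step 3: A2 = 42355968; r = 6; 4*(6)^3 + 7*(6)^1 - 6 = (864) + (42) + (-6) = 900; answer 900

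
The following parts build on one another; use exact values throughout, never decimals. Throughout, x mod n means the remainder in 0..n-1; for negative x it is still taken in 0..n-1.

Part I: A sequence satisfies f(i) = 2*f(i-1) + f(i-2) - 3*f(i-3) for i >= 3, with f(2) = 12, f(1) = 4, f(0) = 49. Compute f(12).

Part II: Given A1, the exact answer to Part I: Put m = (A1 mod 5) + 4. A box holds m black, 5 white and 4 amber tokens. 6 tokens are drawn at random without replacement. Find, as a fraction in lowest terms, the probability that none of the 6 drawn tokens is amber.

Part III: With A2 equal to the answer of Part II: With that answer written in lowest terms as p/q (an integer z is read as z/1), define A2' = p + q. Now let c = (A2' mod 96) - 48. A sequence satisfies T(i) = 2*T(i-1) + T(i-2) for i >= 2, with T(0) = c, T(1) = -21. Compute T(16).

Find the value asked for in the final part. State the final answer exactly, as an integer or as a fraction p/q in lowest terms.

-5401897

Part I: f(3) = 2*(12) + 1*(4) - 3*(49) = -119; iterating: f(3)=-119, f(4)=-238, f(5)=-631, f(6)=-1143, f(7)=-2203, f(8)=-3656, f(9)=-6086, f(10)=-9219, f(11)=-13556, f(12)=-18073; answer -18073
Part II: A1 = -18073; m = 6; total draws C(15,6) = 5005; favorable C(11,6) = 462; P = 6/65; answer 6/65
Part III: A2 = 6/65; threaded value p + q = 71; c = 23; T(2) = 2*(-21) + 1*(23) = -19; iterating: T(2)=-19, T(3)=-59, T(4)=-137, T(5)=-333, T(6)=-803, T(7)=-1939, T(8)=-4681, T(9)=-11301, T(10)=-27283, T(11)=-65867, T(12)=-159017, T(13)=-383901, T(14)=-926819, T(15)=-2237539, T(16)=-5401897; answer -5401897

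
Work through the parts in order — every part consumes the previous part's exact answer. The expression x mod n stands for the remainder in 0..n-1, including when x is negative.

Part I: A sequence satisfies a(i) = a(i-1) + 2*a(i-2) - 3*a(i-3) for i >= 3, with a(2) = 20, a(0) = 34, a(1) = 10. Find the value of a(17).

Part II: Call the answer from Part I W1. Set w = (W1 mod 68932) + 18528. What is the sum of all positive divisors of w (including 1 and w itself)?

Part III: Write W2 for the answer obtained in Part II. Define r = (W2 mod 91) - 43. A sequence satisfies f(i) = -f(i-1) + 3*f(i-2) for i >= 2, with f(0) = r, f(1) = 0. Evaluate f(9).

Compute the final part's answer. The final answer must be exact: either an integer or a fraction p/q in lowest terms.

Part I: a(3) = 1*(20) + 2*(10) - 3*(34) = -62; iterating: a(3)=-62, a(4)=-52, a(5)=-236, a(6)=-154, a(7)=-470, a(8)=-70, a(9)=-548, a(10)=722, a(11)=-164, a(12)=2924, a(13)=430, a(14)=6770, a(15)=-1142, a(16)=11108, a(17)=-11486; answer -11486
Part II: W1 = -11486; w = 75974; 75974 = 2 * 37987; sigma = (1 + 2) * (1 + 37987) = 3 * 37988 = 113964; answer 113964
Part III: W2 = 113964; r = -11; f(2) = -1*(0) + 3*(-11) = -33; iterating: f(2)=-33, f(3)=33, f(4)=-132, f(5)=231, f(6)=-627, f(7)=1320, f(8)=-3201, f(9)=7161; answer 7161

7161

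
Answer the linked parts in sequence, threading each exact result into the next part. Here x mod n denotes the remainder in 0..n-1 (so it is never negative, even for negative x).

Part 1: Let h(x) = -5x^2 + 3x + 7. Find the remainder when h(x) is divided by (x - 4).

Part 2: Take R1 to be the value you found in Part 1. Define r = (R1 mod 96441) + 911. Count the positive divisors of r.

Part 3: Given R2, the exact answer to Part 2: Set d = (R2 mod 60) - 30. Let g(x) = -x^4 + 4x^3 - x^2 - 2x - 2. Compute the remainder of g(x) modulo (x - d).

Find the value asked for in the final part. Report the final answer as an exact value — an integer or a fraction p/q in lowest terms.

Part 1: remainder = value at the root: -5*(4)^2 + 3*(4)^1 + 7 = (-80) + (12) + (7) = -61; answer -61
Part 2: R1 = -61; r = 97291; 97291 = 17 * 59 * 97; number of divisors = (1+1) * (1+1) * (1+1) = 8; answer 8
Part 3: R2 = 8; d = -22; remainder = value at the root: -1*(-22)^4 + 4*(-22)^3 - 1*(-22)^2 - 2*(-22)^1 - 2 = (-234256) + (-42592) + (-484) + (44) + (-2) = -277290; answer -277290

-277290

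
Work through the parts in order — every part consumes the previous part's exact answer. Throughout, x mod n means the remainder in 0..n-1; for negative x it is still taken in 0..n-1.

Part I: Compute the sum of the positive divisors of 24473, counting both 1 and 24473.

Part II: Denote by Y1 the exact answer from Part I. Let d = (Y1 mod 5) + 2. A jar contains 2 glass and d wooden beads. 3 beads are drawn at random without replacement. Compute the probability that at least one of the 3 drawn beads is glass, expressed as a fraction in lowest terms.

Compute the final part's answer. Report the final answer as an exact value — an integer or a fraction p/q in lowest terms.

Part I: 24473 is prime, so its only divisors are 1 and 24473; sigma = 1 + 24473 = 24474; answer 24474
Part II: Y1 = 24474; d = 6; total draws C(8,3) = 56; complement C(6,3) = 20; favorable 56 - 20 = 36; P = 9/14; answer 9/14

9/14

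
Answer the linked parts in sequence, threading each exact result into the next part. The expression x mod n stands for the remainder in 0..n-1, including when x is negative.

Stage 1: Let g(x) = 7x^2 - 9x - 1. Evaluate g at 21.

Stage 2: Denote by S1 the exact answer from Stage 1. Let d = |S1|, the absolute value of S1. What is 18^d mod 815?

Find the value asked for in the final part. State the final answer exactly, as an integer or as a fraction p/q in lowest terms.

213

Stage 1: 7*(21)^2 - 9*(21)^1 - 1 = (3087) + (-189) + (-1) = 2897; answer 2897
Stage 2: S1 = 2897; d = 2897; squarings mod 815: 18^1=18, 18^2=324, 18^4=656, 18^8=16, 18^16=256, 18^32=336, 18^64=426, 18^128=546, 18^256=641, 18^512=121, 18^1024=786, 18^2048=26; 18^2897 = 18^1 * 18^16 * 18^64 * 18^256 * 18^512 * 18^2048 = 213 (mod 815); answer 213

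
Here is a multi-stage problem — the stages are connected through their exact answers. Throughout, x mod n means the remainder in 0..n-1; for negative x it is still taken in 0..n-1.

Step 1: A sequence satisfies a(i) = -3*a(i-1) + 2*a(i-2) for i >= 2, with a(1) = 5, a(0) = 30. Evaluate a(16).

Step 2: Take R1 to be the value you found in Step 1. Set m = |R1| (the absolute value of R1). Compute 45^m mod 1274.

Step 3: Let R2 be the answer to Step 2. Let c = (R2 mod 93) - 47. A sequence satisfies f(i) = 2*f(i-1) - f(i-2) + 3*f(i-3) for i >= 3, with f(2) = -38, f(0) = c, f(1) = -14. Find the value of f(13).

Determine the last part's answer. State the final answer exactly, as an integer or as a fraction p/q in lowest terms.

Step 1: a(2) = -3*(5) + 2*(30) = 45; iterating: a(2)=45, a(3)=-125, a(4)=465, a(5)=-1645, a(6)=5865, a(7)=-20885, a(8)=74385, a(9)=-264925, a(10)=943545, a(11)=-3360485, a(12)=11968545, a(13)=-42626605, a(14)=151816905, a(15)=-540703925, a(16)=1925745585; answer 1925745585
Step 2: R1 = 1925745585; m = 1925745585; squarings mod 1274: 45^1=45, 45^2=751, 45^4=893, 45^8=1199, 45^16=529, 45^32=835, 45^64=347, 45^128=653, 45^256=893, 45^512=1199, 45^1024=529, 45^2048=835, 45^4096=347, 45^8192=653, 45^16384=893, 45^32768=1199, 45^65536=529, 45^131072=835, 45^262144=347, 45^524288=653, 45^1048576=893, 45^2097152=1199, 45^4194304=529, 45^8388608=835, 45^16777216=347, 45^33554432=653, 45^67108864=893, 45^134217728=1199, 45^268435456=529, 45^536870912=835, 45^1073741824=347; 45^1925745585 = 45^1 * 45^16 * 45^32 * 45^128 * 45^256 * 45^512 * 45^2048 * 45^32768 * 45^524288 * 45^4194304 * 45^8388608 * 45^33554432 * 45^268435456 * 45^536870912 * 45^1073741824 = 811 (mod 1274); answer 811
Step 3: R2 = 811; c = 20; f(3) = 2*(-38) - 1*(-14) + 3*(20) = -2; iterating: f(3)=-2, f(4)=-8, f(5)=-128, f(6)=-254, f(7)=-404, f(8)=-938, f(9)=-2234, f(10)=-4742, f(11)=-10064, f(12)=-22088, f(13)=-48338; answer -48338

-48338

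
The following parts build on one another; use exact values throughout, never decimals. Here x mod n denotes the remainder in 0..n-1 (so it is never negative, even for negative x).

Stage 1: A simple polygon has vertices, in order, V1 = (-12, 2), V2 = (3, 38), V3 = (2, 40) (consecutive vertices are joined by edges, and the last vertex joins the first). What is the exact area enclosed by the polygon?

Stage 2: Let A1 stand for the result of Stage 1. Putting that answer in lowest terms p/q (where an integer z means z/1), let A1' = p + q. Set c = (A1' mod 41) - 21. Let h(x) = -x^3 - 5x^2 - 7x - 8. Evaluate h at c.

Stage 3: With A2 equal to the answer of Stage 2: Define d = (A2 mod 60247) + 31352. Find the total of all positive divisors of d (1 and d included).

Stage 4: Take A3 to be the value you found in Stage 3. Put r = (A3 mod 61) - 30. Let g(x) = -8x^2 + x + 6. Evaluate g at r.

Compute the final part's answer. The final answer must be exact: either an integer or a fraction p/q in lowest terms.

Stage 1: cross terms: (-12*38 - 3*2)=-462, (3*40 - 2*38)=44, (2*2 - -12*40)=484; twice the area = |66| = 66; area = 33; answer 33
Stage 2: A1 = 33; threaded value p + q = 34; c = 13; -1*(13)^3 - 5*(13)^2 - 7*(13)^1 - 8 = (-2197) + (-845) + (-91) + (-8) = -3141; answer -3141
Stage 3: A2 = -3141; d = 88458; 88458 = 2 * 3 * 23 * 641; sigma = (1 + 2) * (1 + 3) * (1 + 23) * (1 + 641) = 3 * 4 * 24 * 642 = 184896; answer 184896
Stage 4: A3 = 184896; r = -25; -8*(-25)^2 + 1*(-25)^1 + 6 = (-5000) + (-25) + (6) = -5019; answer -5019

-5019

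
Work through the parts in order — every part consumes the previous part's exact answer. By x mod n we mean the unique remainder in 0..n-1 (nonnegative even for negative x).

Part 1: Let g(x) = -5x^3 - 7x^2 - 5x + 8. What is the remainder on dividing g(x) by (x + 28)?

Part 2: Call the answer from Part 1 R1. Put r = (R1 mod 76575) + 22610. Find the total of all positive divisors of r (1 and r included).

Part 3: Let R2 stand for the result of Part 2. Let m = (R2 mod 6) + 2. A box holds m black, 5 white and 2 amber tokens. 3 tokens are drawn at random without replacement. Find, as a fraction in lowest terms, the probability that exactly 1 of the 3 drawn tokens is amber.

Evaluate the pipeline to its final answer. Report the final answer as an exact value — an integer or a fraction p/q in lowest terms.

1/2

Part 1: remainder = value at the root: -5*(-28)^3 - 7*(-28)^2 - 5*(-28)^1 + 8 = (109760) + (-5488) + (140) + (8) = 104420; answer 104420
Part 2: R1 = 104420; r = 50455; 50455 = 5 * 10091; sigma = (1 + 5) * (1 + 10091) = 6 * 10092 = 60552; answer 60552
Part 3: R2 = 60552; m = 2; total draws C(9,3) = 84; favorable C(2,1)*C(7,2) = 42; P = 1/2; answer 1/2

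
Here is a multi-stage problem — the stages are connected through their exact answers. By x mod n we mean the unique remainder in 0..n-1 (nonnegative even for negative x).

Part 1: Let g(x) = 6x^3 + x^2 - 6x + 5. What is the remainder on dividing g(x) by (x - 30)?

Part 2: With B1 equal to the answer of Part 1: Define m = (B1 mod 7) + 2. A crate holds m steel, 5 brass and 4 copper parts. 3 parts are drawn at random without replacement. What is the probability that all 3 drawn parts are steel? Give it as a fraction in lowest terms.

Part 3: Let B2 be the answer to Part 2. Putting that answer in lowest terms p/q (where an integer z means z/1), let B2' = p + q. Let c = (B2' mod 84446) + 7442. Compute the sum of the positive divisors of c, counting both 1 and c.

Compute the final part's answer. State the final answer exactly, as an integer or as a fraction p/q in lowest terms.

Part 1: remainder = value at the root: 6*(30)^3 + 1*(30)^2 - 6*(30)^1 + 5 = (162000) + (900) + (-180) + (5) = 162725; answer 162725
Part 2: B1 = 162725; m = 5; total draws C(14,3) = 364; favorable C(5,3) = 10; P = 5/182; answer 5/182
Part 3: B2 = 5/182; threaded value p + q = 187; c = 7629; 7629 = 3 * 2543; sigma = (1 + 3) * (1 + 2543) = 4 * 2544 = 10176; answer 10176

10176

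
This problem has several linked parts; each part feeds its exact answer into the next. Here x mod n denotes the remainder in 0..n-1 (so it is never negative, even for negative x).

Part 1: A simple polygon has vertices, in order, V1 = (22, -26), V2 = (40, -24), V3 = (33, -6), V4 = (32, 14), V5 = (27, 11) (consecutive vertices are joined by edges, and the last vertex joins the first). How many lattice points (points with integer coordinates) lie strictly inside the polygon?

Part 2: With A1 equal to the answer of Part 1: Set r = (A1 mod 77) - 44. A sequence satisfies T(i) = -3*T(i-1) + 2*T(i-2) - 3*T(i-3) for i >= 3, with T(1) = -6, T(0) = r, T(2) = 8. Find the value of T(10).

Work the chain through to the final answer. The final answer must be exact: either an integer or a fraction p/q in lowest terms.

881912

Part 1: cross terms: (22*-24 - 40*-26)=512, (40*-6 - 33*-24)=552, (33*14 - 32*-6)=654, (32*11 - 27*14)=-26, (27*-26 - 22*11)=-944; twice the area = |748| = 748; area = 374; boundary points = 2 + 1 + 1 + 1 + 1 = 6; strictly interior points = area - boundary/2 + 1 = 372; answer 372
Part 2: A1 = 372; r = 20; T(3) = -3*(8) + 2*(-6) - 3*(20) = -96; iterating: T(3)=-96, T(4)=322, T(5)=-1182, T(6)=4478, T(7)=-16764, T(8)=62794, T(9)=-235344, T(10)=881912; answer 881912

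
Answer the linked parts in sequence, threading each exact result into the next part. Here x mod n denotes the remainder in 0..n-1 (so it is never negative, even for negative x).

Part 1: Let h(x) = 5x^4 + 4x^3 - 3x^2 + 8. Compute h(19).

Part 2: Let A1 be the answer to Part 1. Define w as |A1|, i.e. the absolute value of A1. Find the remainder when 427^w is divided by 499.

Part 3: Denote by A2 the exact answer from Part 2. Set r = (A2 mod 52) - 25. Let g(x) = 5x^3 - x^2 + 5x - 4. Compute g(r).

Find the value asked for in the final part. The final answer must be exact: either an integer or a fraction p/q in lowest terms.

Part 1: 5*(19)^4 + 4*(19)^3 - 3*(19)^2 + 8 = (651605) + (27436) + (-1083) + (8) = 677966; answer 677966
Part 2: A1 = 677966; w = 677966; squarings mod 499: 427^1=427, 427^2=194, 427^4=211, 427^8=110, 427^16=124, 427^32=406, 427^64=166, 427^128=111, 427^256=345, 427^512=263, 427^1024=307, 427^2048=437, 427^4096=351, 427^8192=447, 427^16384=209, 427^32768=268, 427^65536=467, 427^131072=26, 427^262144=177, 427^524288=391; 427^677966 = 427^2 * 427^4 * 427^8 * 427^64 * 427^2048 * 427^4096 * 427^16384 * 427^131072 * 427^524288 = 487 (mod 499); answer 487
Part 3: A2 = 487; r = -6; 5*(-6)^3 - 1*(-6)^2 + 5*(-6)^1 - 4 = (-1080) + (-36) + (-30) + (-4) = -1150; answer -1150

-1150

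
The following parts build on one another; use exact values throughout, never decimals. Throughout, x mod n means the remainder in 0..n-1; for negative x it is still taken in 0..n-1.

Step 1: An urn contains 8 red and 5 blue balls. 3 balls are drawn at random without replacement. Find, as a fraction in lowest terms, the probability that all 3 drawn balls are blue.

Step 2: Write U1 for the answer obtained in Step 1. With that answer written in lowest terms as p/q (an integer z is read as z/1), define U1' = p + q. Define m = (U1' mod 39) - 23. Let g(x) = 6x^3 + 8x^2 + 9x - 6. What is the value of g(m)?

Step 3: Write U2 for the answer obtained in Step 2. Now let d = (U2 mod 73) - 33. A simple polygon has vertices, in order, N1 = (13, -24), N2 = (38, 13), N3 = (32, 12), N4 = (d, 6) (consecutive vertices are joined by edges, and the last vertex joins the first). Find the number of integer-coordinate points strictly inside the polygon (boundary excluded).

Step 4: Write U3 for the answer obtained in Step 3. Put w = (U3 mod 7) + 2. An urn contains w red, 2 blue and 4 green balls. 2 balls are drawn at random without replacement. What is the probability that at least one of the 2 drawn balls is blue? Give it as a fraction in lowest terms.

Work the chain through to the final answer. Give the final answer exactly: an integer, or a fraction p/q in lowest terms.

25/91

Step 1: total draws C(13,3) = 286; favorable C(5,3) = 10; P = 5/143; answer 5/143
Step 2: U1 = 5/143; threaded value p + q = 148; m = 8; 6*(8)^3 + 8*(8)^2 + 9*(8)^1 - 6 = (3072) + (512) + (72) + (-6) = 3650; answer 3650
Step 3: U2 = 3650; d = -33; cross terms: (13*13 - 38*-24)=1081, (38*12 - 32*13)=40, (32*6 - -33*12)=588, (-33*-24 - 13*6)=714; twice the area = |2423| = 2423; area = 2423/2; boundary points = 1 + 1 + 1 + 2 = 5; strictly interior points = area - boundary/2 + 1 = 1210; answer 1210
Step 4: U3 = 1210; w = 8; total draws C(14,2) = 91; complement C(12,2) = 66; favorable 91 - 66 = 25; P = 25/91; answer 25/91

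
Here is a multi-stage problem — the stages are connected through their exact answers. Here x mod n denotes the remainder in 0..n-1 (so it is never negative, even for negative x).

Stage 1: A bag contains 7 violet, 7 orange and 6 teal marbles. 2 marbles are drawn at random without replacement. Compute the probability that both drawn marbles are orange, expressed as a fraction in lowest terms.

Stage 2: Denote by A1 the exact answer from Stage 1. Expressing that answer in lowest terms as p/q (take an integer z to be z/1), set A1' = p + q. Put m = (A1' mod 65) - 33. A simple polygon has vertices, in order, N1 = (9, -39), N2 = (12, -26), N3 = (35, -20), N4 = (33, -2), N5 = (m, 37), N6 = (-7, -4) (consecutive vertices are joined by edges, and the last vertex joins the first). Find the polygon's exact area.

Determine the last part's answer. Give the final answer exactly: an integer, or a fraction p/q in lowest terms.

Stage 1: total draws C(20,2) = 190; favorable C(7,2) = 21; P = 21/190; answer 21/190
Stage 2: A1 = 21/190; threaded value p + q = 211; m = -17; cross terms: (9*-26 - 12*-39)=234, (12*-20 - 35*-26)=670, (35*-2 - 33*-20)=590, (33*37 - -17*-2)=1187, (-17*-4 - -7*37)=327, (-7*-39 - 9*-4)=309; twice the area = |3317| = 3317; area = 3317/2; answer 3317/2

3317/2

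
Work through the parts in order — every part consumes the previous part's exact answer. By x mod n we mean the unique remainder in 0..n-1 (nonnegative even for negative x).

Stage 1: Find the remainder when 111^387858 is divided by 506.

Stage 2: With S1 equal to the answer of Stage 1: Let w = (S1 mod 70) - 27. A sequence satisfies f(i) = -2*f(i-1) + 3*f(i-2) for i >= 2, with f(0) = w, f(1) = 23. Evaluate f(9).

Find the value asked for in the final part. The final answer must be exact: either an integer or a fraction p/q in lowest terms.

83663

Stage 1: squarings mod 506: 111^1=111, 111^2=177, 111^4=463, 111^8=331, 111^16=265, 111^32=397, 111^64=243, 111^128=353, 111^256=133, 111^512=485, 111^1024=441, 111^2048=177, 111^4096=463, 111^8192=331, 111^16384=265, 111^32768=397, 111^65536=243, 111^131072=353, 111^262144=133; 111^387858 = 111^2 * 111^16 * 111^256 * 111^512 * 111^2048 * 111^8192 * 111^16384 * 111^32768 * 111^65536 * 111^262144 = 243 (mod 506); answer 243
Stage 2: S1 = 243; w = 6; f(2) = -2*(23) + 3*(6) = -28; iterating: f(2)=-28, f(3)=125, f(4)=-334, f(5)=1043, f(6)=-3088, f(7)=9305, f(8)=-27874, f(9)=83663; answer 83663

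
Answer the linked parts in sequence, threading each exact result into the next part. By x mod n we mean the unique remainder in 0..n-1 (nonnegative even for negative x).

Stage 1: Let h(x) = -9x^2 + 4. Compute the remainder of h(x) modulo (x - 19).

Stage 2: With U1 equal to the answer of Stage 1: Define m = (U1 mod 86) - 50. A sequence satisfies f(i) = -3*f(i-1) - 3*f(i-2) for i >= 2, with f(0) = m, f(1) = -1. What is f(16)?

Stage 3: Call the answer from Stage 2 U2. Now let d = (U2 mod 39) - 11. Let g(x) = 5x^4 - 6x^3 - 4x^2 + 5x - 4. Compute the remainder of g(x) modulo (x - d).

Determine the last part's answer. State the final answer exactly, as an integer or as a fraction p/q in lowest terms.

Stage 1: remainder = value at the root: -9*(19)^2 + 4 = (-3249) + (4) = -3245; answer -3245
Stage 2: U1 = -3245; m = -27; f(2) = -3*(-1) - 3*(-27) = 84; iterating: f(2)=84, f(3)=-249, f(4)=495, f(5)=-738, f(6)=729, f(7)=27, f(8)=-2268, f(9)=6723, f(10)=-13365, f(11)=19926, f(12)=-19683, f(13)=-729, f(14)=61236, f(15)=-181521, f(16)=360855; answer 360855
Stage 3: U2 = 360855; d = 16; remainder = value at the root: 5*(16)^4 - 6*(16)^3 - 4*(16)^2 + 5*(16)^1 - 4 = (327680) + (-24576) + (-1024) + (80) + (-4) = 302156; answer 302156

302156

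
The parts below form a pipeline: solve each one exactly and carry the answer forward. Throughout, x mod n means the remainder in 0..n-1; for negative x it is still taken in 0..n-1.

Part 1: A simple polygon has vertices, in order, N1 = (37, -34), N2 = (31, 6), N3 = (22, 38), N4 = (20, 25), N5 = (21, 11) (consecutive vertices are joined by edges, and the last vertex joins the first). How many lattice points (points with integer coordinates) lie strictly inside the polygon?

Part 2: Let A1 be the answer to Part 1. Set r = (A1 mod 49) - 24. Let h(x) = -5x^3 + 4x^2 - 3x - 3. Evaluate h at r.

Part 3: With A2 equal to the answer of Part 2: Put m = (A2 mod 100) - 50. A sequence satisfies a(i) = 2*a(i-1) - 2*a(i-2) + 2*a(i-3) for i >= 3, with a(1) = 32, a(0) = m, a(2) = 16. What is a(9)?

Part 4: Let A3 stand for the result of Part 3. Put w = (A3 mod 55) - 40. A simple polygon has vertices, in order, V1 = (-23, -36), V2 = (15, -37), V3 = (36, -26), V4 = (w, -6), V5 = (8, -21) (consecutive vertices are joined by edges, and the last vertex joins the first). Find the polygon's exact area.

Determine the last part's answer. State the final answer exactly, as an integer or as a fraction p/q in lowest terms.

612

Part 1: cross terms: (37*6 - 31*-34)=1276, (31*38 - 22*6)=1046, (22*25 - 20*38)=-210, (20*11 - 21*25)=-305, (21*-34 - 37*11)=-1121; twice the area = |686| = 686; area = 343; boundary points = 2 + 1 + 1 + 1 + 1 = 6; strictly interior points = area - boundary/2 + 1 = 341; answer 341
Part 2: A1 = 341; r = 23; -5*(23)^3 + 4*(23)^2 - 3*(23)^1 - 3 = (-60835) + (2116) + (-69) + (-3) = -58791; answer -58791
Part 3: A2 = -58791; m = -41; a(3) = 2*(16) - 2*(32) + 2*(-41) = -114; iterating: a(3)=-114, a(4)=-196, a(5)=-132, a(6)=-100, a(7)=-328, a(8)=-720, a(9)=-984; answer -984
Part 4: A3 = -984; w = -34; cross terms: (-23*-37 - 15*-36)=1391, (15*-26 - 36*-37)=942, (36*-6 - -34*-26)=-1100, (-34*-21 - 8*-6)=762, (8*-36 - -23*-21)=-771; twice the area = |1224| = 1224; area = 612; answer 612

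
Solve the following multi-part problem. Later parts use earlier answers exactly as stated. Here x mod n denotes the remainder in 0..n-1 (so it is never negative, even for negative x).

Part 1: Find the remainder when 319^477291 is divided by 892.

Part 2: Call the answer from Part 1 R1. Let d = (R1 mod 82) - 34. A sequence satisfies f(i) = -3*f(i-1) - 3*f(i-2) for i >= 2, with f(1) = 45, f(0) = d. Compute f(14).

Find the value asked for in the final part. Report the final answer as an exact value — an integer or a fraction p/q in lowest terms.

-109350

Part 1: squarings mod 892: 319^1=319, 319^2=73, 319^4=869, 319^8=529, 319^16=645, 319^32=353, 319^64=621, 319^128=297, 319^256=793, 319^512=881, 319^1024=121, 319^2048=369, 319^4096=577, 319^8192=213, 319^16384=769, 319^32768=857, 319^65536=333, 319^131072=281, 319^262144=465; 319^477291 = 319^1 * 319^2 * 319^8 * 319^32 * 319^64 * 319^2048 * 319^16384 * 319^65536 * 319^131072 * 319^262144 = 695 (mod 892); answer 695
Part 2: R1 = 695; d = 5; f(2) = -3*(45) - 3*(5) = -150; iterating: f(2)=-150, f(3)=315, f(4)=-495, f(5)=540, f(6)=-135, f(7)=-1215, f(8)=4050, f(9)=-8505, f(10)=13365, f(11)=-14580, f(12)=3645, f(13)=32805, f(14)=-109350; answer -109350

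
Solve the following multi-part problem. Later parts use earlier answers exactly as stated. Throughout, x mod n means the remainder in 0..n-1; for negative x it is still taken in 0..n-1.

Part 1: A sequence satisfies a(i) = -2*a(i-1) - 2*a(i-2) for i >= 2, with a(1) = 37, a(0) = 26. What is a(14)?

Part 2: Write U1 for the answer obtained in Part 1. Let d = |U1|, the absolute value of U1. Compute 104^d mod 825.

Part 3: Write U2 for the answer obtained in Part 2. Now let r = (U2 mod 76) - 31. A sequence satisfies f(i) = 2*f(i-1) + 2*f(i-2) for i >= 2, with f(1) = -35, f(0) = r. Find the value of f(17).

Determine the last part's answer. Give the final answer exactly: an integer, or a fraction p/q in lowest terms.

-265941760

Part 1: a(2) = -2*(37) - 2*(26) = -126; iterating: a(2)=-126, a(3)=178, a(4)=-104, a(5)=-148, a(6)=504, a(7)=-712, a(8)=416, a(9)=592, a(10)=-2016, a(11)=2848, a(12)=-1664, a(13)=-2368, a(14)=8064; answer 8064
Part 2: U1 = 8064; d = 8064; squarings mod 825: 104^1=104, 104^2=91, 104^4=31, 104^8=136, 104^16=346, 104^32=91, 104^64=31, 104^128=136, 104^256=346, 104^512=91, 104^1024=31, 104^2048=136, 104^4096=346; 104^8064 = 104^128 * 104^256 * 104^512 * 104^1024 * 104^2048 * 104^4096 = 31 (mod 825); answer 31
Part 3: U2 = 31; r = 0; f(2) = 2*(-35) + 2*(0) = -70; iterating: f(2)=-70, f(3)=-210, f(4)=-560, f(5)=-1540, f(6)=-4200, f(7)=-11480, f(8)=-31360, f(9)=-85680, f(10)=-234080, f(11)=-639520, f(12)=-1747200, f(13)=-4773440, f(14)=-13041280, f(15)=-35629440, f(16)=-97341440, f(17)=-265941760; answer -265941760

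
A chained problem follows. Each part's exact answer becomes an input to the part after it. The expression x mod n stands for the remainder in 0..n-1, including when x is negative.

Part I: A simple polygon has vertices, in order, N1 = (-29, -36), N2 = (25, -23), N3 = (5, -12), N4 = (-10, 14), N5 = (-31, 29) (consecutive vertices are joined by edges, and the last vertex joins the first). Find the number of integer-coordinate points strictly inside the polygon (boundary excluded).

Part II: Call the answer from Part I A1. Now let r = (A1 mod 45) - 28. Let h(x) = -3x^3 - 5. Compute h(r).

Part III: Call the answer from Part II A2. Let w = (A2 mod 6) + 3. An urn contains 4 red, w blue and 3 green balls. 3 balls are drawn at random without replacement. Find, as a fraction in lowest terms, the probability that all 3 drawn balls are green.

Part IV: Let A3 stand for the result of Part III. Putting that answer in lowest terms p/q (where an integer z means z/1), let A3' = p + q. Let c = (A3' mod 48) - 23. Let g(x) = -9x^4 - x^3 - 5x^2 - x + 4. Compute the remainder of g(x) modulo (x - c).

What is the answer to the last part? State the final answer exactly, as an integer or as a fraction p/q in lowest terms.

-8

Part I: cross terms: (-29*-23 - 25*-36)=1567, (25*-12 - 5*-23)=-185, (5*14 - -10*-12)=-50, (-10*29 - -31*14)=144, (-31*-36 - -29*29)=1957; twice the area = |3433| = 3433; area = 3433/2; boundary points = 1 + 1 + 1 + 3 + 1 = 7; strictly interior points = area - boundary/2 + 1 = 1714; answer 1714
Part II: A1 = 1714; r = -24; -3*(-24)^3 - 5 = (41472) + (-5) = 41467; answer 41467
Part III: A2 = 41467; w = 4; total draws C(11,3) = 165; favorable C(3,3) = 1; P = 1/165; answer 1/165
Part IV: A3 = 1/165; threaded value p + q = 166; c = -1; remainder = value at the root: -9*(-1)^4 - 1*(-1)^3 - 5*(-1)^2 - 1*(-1)^1 + 4 = (-9) + (1) + (-5) + (1) + (4) = -8; answer -8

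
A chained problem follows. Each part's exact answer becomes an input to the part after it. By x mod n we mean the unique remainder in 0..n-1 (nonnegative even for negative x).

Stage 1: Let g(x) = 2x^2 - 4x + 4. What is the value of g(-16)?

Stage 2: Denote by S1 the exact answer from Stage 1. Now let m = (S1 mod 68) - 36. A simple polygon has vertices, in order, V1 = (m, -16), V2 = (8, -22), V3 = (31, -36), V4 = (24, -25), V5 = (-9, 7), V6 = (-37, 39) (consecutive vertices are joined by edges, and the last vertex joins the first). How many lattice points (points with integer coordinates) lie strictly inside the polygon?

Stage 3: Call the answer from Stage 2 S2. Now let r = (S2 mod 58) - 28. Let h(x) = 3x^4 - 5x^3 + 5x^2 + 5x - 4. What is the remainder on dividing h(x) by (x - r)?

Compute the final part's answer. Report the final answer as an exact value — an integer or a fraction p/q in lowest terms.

Stage 1: 2*(-16)^2 - 4*(-16)^1 + 4 = (512) + (64) + (4) = 580; answer 580
Stage 2: S1 = 580; m = 0; cross terms: (0*-22 - 8*-16)=128, (8*-36 - 31*-22)=394, (31*-25 - 24*-36)=89, (24*7 - -9*-25)=-57, (-9*39 - -37*7)=-92, (-37*-16 - 0*39)=592; twice the area = |1054| = 1054; area = 527; boundary points = 2 + 1 + 1 + 1 + 4 + 1 = 10; strictly interior points = area - boundary/2 + 1 = 523; answer 523
Stage 3: S2 = 523; r = -27; remainder = value at the root: 3*(-27)^4 - 5*(-27)^3 + 5*(-27)^2 + 5*(-27)^1 - 4 = (1594323) + (98415) + (3645) + (-135) + (-4) = 1696244; answer 1696244

1696244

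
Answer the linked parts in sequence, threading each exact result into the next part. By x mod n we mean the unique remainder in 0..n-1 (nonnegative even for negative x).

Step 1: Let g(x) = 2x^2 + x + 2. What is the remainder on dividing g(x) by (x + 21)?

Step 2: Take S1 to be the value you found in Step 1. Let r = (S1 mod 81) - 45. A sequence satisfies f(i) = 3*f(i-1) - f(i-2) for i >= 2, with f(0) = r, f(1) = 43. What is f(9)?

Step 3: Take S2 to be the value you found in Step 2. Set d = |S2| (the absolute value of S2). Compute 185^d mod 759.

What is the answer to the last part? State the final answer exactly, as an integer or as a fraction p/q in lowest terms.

691

Step 1: remainder = value at the root: 2*(-21)^2 + 1*(-21)^1 + 2 = (882) + (-21) + (2) = 863; answer 863
Step 2: S1 = 863; r = 8; f(2) = 3*(43) - 1*(8) = 121; iterating: f(2)=121, f(3)=320, f(4)=839, f(5)=2197, f(6)=5752, f(7)=15059, f(8)=39425, f(9)=103216; answer 103216
Step 3: S2 = 103216; d = 103216; squarings mod 759: 185^1=185, 185^2=70, 185^4=346, 185^8=553, 185^16=691, 185^32=70, 185^64=346, 185^128=553, 185^256=691, 185^512=70, 185^1024=346, 185^2048=553, 185^4096=691, 185^8192=70, 185^16384=346, 185^32768=553, 185^65536=691; 185^103216 = 185^16 * 185^32 * 185^256 * 185^512 * 185^4096 * 185^32768 * 185^65536 = 691 (mod 759); answer 691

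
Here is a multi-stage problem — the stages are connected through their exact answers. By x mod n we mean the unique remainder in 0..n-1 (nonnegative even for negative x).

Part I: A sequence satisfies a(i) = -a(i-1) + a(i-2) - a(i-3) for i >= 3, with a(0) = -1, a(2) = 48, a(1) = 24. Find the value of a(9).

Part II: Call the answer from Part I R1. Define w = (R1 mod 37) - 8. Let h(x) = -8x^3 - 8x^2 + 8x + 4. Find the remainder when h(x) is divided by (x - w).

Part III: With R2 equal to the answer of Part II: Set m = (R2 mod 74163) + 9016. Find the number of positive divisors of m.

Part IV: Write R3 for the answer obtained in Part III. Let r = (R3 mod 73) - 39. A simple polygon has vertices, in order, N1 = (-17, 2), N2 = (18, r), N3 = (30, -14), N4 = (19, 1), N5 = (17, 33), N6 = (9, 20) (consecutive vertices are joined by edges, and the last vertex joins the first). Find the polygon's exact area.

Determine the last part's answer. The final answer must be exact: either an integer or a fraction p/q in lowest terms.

Part I: a(3) = -1*(48) + 1*(24) - 1*(-1) = -23; iterating: a(3)=-23, a(4)=47, a(5)=-118, a(6)=188, a(7)=-353, a(8)=659, a(9)=-1200; answer -1200
Part II: R1 = -1200; w = 13; remainder = value at the root: -8*(13)^3 - 8*(13)^2 + 8*(13)^1 + 4 = (-17576) + (-1352) + (104) + (4) = -18820; answer -18820
Part III: R2 = -18820; m = 64359; 64359 = 3^2 * 7151; number of divisors = (2+1) * (1+1) = 6; answer 6
Part IV: R3 = 6; r = -33; cross terms: (-17*-33 - 18*2)=525, (18*-14 - 30*-33)=738, (30*1 - 19*-14)=296, (19*33 - 17*1)=610, (17*20 - 9*33)=43, (9*2 - -17*20)=358; twice the area = |2570| = 2570; area = 1285; answer 1285

1285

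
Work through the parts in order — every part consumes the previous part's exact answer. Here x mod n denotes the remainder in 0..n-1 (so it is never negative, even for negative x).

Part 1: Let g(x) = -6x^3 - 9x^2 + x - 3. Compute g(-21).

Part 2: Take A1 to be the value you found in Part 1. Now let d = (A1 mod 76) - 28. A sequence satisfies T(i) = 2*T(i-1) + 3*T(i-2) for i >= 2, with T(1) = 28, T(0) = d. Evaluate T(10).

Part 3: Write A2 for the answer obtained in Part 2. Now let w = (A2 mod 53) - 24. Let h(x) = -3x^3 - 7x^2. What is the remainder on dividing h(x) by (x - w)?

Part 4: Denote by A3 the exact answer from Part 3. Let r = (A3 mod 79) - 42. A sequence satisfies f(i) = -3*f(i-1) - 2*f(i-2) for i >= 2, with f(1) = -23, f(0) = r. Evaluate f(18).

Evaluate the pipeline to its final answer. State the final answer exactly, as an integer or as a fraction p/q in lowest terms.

Part 1: -6*(-21)^3 - 9*(-21)^2 + 1*(-21)^1 - 3 = (55566) + (-3969) + (-21) + (-3) = 51573; answer 51573
Part 2: A1 = 51573; d = 17; T(2) = 2*(28) + 3*(17) = 107; iterating: T(2)=107, T(3)=298, T(4)=917, T(5)=2728, T(6)=8207, T(7)=24598, T(8)=73817, T(9)=221428, T(10)=664307; answer 664307
Part 3: A2 = 664307; w = -19; remainder = value at the root: -3*(-19)^3 - 7*(-19)^2 = (20577) + (-2527) = 18050; answer 18050
Part 4: A3 = 18050; r = -4; f(2) = -3*(-23) - 2*(-4) = 77; iterating: f(2)=77, f(3)=-185, f(4)=401, f(5)=-833, f(6)=1697, f(7)=-3425, f(8)=6881, f(9)=-13793, f(10)=27617, f(11)=-55265, f(12)=110561, f(13)=-221153, f(14)=442337, f(15)=-884705, f(16)=1769441, f(17)=-3538913, f(18)=7077857; answer 7077857

7077857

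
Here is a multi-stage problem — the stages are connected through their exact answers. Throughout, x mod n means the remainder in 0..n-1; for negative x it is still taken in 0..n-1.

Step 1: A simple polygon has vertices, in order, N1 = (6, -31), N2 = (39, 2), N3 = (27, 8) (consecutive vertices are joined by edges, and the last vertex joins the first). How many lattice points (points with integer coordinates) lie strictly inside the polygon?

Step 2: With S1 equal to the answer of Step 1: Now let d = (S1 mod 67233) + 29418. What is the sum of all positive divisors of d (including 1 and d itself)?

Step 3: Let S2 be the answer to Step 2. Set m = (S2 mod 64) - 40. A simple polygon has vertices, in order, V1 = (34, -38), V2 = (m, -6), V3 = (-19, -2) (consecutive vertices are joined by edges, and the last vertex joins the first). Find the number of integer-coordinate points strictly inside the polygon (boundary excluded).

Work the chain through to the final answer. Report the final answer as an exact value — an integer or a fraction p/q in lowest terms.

523

Step 1: cross terms: (6*2 - 39*-31)=1221, (39*8 - 27*2)=258, (27*-31 - 6*8)=-885; twice the area = |594| = 594; area = 297; boundary points = 33 + 6 + 3 = 42; strictly interior points = area - boundary/2 + 1 = 277; answer 277
Step 2: S1 = 277; d = 29695; 29695 = 5 * 5939; sigma = (1 + 5) * (1 + 5939) = 6 * 5940 = 35640; answer 35640
Step 3: S2 = 35640; m = 16; cross terms: (34*-6 - 16*-38)=404, (16*-2 - -19*-6)=-146, (-19*-38 - 34*-2)=790; twice the area = |1048| = 1048; area = 524; boundary points = 2 + 1 + 1 = 4; strictly interior points = area - boundary/2 + 1 = 523; answer 523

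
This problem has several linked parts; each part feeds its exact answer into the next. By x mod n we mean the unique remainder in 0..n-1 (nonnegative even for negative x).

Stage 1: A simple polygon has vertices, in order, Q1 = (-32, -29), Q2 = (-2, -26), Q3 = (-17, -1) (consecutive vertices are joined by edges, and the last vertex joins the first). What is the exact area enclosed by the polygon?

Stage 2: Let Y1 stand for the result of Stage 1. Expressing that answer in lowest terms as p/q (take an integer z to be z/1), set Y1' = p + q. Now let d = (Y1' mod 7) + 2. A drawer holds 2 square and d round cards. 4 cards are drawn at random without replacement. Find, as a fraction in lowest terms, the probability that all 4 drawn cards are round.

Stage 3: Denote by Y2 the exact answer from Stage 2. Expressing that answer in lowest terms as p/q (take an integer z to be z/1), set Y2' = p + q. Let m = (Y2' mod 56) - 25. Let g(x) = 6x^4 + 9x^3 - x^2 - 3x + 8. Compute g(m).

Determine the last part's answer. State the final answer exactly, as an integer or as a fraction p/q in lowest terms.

1083167

Stage 1: cross terms: (-32*-26 - -2*-29)=774, (-2*-1 - -17*-26)=-440, (-17*-29 - -32*-1)=461; twice the area = |795| = 795; area = 795/2; answer 795/2
Stage 2: Y1 = 795/2; threaded value p + q = 797; d = 8; total draws C(10,4) = 210; favorable C(8,4) = 70; P = 1/3; answer 1/3
Stage 3: Y2 = 1/3; threaded value p + q = 4; m = -21; 6*(-21)^4 + 9*(-21)^3 - 1*(-21)^2 - 3*(-21)^1 + 8 = (1166886) + (-83349) + (-441) + (63) + (8) = 1083167; answer 1083167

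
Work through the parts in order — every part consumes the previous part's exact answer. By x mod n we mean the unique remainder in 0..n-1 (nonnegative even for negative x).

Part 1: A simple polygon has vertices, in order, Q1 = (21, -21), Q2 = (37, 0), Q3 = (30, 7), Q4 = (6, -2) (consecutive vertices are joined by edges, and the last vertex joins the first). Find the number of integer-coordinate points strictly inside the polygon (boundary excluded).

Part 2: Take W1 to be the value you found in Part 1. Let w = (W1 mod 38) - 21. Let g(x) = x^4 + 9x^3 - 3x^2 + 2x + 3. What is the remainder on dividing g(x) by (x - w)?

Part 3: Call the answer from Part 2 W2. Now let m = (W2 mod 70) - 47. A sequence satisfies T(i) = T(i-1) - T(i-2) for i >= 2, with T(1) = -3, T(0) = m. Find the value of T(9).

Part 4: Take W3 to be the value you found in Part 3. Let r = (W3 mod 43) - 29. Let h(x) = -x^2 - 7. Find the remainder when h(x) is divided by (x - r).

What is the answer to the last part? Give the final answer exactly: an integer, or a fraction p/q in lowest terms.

-8

Part 1: cross terms: (21*0 - 37*-21)=777, (37*7 - 30*0)=259, (30*-2 - 6*7)=-102, (6*-21 - 21*-2)=-84; twice the area = |850| = 850; area = 425; boundary points = 1 + 7 + 3 + 1 = 12; strictly interior points = area - boundary/2 + 1 = 420; answer 420
Part 2: W1 = 420; w = -19; remainder = value at the root: 1*(-19)^4 + 9*(-19)^3 - 3*(-19)^2 + 2*(-19)^1 + 3 = (130321) + (-61731) + (-1083) + (-38) + (3) = 67472; answer 67472
Part 3: W2 = 67472; m = 15; T(2) = 1*(-3) - 1*(15) = -18; iterating: T(2)=-18, T(3)=-15, T(4)=3, T(5)=18, T(6)=15, T(7)=-3, T(8)=-18, T(9)=-15; answer -15
Part 4: W3 = -15; r = -1; remainder = value at the root: -1*(-1)^2 - 7 = (-1) + (-7) = -8; answer -8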